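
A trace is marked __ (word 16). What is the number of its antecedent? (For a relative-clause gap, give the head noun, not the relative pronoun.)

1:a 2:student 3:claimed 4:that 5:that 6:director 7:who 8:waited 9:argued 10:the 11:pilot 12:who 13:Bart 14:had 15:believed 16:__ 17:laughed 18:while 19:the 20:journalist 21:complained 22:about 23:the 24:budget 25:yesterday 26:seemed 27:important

The gap at 16 is the subject of "laughed", inside a relative clause.
The relative pronoun is "who" (word 12); it is bound by the head noun immediately before it.
Its filler is the head noun "pilot", at word 11.

11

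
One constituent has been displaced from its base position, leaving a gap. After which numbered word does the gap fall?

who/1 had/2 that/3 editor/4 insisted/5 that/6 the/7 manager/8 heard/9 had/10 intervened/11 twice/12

The displaced element is "who" (word 1).
It is linked across 2 clause boundaries (that → Ø).
It functions as the subject of "intervened", so the gap sits immediately after word 9 ("heard").
Base order: That editor had insisted that the manager heard who had intervened twice.

9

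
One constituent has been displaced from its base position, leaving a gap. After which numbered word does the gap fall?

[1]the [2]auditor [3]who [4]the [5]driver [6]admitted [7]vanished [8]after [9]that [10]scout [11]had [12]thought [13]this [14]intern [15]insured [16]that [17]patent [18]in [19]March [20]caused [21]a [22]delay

The displaced element is "the auditor" (word 2).
It is linked across 1 clause boundary (Ø).
It functions as the subject of "vanished", so the gap sits immediately after word 6 ("admitted").
Base order: The driver admitted that the auditor vanished after that scout had thought this intern insured that patent in March.

6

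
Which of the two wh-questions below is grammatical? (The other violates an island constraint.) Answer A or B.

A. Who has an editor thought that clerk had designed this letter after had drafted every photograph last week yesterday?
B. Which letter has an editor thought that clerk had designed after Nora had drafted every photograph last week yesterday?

B

In A, the wh-phrase is extracted from inside an adjunct island (introduced by "after"), which blocks movement.
In B, the extraction path crosses only that-complement boundaries, which are transparent.
So B is grammatical.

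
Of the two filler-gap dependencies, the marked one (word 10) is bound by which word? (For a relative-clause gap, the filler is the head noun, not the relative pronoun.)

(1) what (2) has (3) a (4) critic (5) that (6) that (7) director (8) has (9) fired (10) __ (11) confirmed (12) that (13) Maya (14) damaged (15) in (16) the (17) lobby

4

The marked gap is inside the relative clause, the direct object of "fired".
Its filler is the head noun "critic" (via "that"), at word 4.
(The other dependency links word 1 to a gap after word 14.)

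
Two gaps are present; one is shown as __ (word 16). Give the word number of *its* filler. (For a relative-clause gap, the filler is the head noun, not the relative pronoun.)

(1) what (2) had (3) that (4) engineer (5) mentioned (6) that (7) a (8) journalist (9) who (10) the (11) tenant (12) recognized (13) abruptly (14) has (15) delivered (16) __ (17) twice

The marked gap is the direct object of "delivered".
Its filler is the fronted wh-phrase "what", at word 1.
(The other dependency links word 8 to a gap after word 12.)

1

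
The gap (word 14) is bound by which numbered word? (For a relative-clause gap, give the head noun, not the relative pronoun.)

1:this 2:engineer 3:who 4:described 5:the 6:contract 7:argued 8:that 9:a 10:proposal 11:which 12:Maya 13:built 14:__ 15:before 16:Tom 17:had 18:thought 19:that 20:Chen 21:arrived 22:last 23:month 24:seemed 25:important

10

The gap at 14 is the object of "built", inside a relative clause.
The relative pronoun is "which" (word 11); it is bound by the head noun immediately before it.
Its filler is the head noun "proposal", at word 10.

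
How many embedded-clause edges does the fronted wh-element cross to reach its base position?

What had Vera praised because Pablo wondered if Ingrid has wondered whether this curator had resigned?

0

"what" originates inside the matrix clause — no clause boundary is crossed.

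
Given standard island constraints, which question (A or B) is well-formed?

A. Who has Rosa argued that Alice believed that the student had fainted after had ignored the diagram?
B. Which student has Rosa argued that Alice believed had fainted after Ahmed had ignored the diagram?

In A, the wh-phrase is extracted from inside an adjunct island (introduced by "after"), which blocks movement.
In B, the extraction path crosses only that-complement boundaries, which are transparent.
So B is grammatical.

B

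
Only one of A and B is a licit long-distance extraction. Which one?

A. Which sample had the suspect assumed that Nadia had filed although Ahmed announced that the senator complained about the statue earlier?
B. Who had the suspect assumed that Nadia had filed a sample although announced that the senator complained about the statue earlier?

In B, the wh-phrase is extracted from inside an adjunct island (introduced by "although"), which blocks movement.
In A, the extraction path crosses only that-complement boundaries, which are transparent.
So A is grammatical.

A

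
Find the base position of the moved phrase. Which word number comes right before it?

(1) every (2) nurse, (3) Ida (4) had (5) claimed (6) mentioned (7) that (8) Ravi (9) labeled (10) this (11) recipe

The displaced element is "every nurse" (word 2).
It is linked across 1 clause boundary (Ø).
It functions as the subject of "mentioned", so the gap sits immediately after word 5 ("claimed").
Base order: Ida had claimed that every nurse mentioned that Ravi labeled this recipe.

5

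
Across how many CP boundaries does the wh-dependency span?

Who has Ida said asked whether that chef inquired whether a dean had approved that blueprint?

1

"who" is extracted from the subject of "asked".
Boundaries crossed, outermost first: [Ø] — 1 in total.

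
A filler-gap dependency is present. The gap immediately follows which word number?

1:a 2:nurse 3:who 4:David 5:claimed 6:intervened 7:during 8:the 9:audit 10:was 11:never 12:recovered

5

The displaced element is "a nurse" (word 2).
It is linked across 1 clause boundary (Ø).
It functions as the subject of "intervened", so the gap sits immediately after word 5 ("claimed").
Base order: David claimed a nurse intervened during the audit.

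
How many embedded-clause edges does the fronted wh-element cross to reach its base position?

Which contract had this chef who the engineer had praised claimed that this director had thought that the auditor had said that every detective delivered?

"which contract" is extracted from the object of "delivered".
Boundaries crossed, outermost first: [that], [that], [that] — 3 in total.

3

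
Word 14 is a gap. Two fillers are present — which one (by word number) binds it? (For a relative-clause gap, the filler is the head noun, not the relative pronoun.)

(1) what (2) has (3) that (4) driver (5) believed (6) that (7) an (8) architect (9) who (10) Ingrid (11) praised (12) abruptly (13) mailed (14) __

The marked gap is the direct object of "mailed".
Its filler is the fronted wh-phrase "what", at word 1.
(The other dependency links word 8 to a gap after word 11.)

1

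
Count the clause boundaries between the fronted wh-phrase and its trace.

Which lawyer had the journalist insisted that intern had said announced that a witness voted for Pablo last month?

2

"which lawyer" is extracted from the subject of "announced".
Boundaries crossed, outermost first: [Ø], [Ø] — 2 in total.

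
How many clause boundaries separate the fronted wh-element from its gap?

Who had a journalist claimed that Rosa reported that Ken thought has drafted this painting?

"who" is extracted from the subject of "drafted".
Boundaries crossed, outermost first: [that], [that], [Ø] — 3 in total.

3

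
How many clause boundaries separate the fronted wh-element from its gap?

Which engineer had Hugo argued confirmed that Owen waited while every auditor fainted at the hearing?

1

"which engineer" is extracted from the subject of "confirmed".
Boundaries crossed, outermost first: [Ø] — 1 in total.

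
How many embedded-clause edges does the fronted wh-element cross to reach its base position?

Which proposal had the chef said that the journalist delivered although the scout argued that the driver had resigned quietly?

1

"which proposal" is extracted from the object of "delivered".
Boundaries crossed, outermost first: [that] — 1 in total.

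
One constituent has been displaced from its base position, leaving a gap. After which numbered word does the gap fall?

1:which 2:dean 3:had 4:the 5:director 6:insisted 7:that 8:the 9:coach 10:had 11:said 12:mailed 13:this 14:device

The displaced element is "which dean" (word 2).
It is linked across 2 clause boundaries (that → Ø).
It functions as the subject of "mailed", so the gap sits immediately after word 11 ("said").
Base order: The director had insisted that the coach had said which dean mailed this device.

11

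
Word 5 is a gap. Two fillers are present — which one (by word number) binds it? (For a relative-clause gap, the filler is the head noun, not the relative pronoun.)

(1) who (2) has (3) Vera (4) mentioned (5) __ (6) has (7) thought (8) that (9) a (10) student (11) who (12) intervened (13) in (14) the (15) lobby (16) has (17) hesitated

1

The marked gap is the subject of "thought".
Its filler is the fronted wh-phrase "who", at word 1.
(The other dependency links word 10 to a gap after word 11.)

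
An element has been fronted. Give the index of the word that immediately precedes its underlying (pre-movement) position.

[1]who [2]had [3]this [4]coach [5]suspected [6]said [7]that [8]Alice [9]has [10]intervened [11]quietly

5

The displaced element is "who" (word 1).
It is linked across 1 clause boundary (Ø).
It functions as the subject of "said", so the gap sits immediately after word 5 ("suspected").
Base order: This coach had suspected who said that Alice has intervened quietly.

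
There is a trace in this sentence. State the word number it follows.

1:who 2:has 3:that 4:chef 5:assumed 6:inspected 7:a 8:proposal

5

The displaced element is "who" (word 1).
It is linked across 1 clause boundary (Ø).
It functions as the subject of "inspected", so the gap sits immediately after word 5 ("assumed").
Base order: That chef has assumed that who inspected a proposal.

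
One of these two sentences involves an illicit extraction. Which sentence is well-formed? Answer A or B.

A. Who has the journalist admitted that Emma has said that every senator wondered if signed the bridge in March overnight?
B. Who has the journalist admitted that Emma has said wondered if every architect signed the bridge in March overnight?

B

In A, the wh-phrase is extracted from inside a wh-island (introduced by "if"), which blocks movement.
In B, the extraction path crosses only that-complement boundaries, which are transparent.
So B is grammatical.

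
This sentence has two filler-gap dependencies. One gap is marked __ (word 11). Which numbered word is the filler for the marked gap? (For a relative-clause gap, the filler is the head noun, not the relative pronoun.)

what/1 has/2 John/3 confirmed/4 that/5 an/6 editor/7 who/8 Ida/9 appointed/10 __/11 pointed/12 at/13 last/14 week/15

7

The marked gap is inside the relative clause, the direct object of "appointed".
Its filler is the head noun "editor" (via "who"), at word 7.
(The other dependency links word 1 to a gap after word 13.)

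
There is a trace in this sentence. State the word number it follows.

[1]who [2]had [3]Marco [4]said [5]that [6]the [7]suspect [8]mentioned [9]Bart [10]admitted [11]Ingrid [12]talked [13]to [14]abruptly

13

The displaced element is "who" (word 1).
It is linked across 3 clause boundaries (that → Ø → Ø).
It functions as the object of the preposition "to" of "talked", so the gap sits immediately after word 13 ("to").
Base order: Marco had said that the suspect mentioned Bart admitted Ingrid talked to who abruptly.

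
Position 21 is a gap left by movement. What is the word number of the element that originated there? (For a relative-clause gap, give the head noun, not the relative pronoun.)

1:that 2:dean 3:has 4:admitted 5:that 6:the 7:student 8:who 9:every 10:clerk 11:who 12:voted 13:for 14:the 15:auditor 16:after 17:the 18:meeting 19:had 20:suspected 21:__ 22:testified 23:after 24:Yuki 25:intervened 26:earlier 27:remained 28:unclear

7

The gap at 21 is the subject of "testified", inside a relative clause.
The relative pronoun is "who" (word 8); it is bound by the head noun immediately before it.
Its filler is the head noun "student", at word 7.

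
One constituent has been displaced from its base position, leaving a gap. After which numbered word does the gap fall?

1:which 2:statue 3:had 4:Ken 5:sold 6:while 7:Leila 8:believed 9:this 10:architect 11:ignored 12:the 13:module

5

The displaced element is "which statue" (word 2).
It functions as the direct object of "sold", so the gap sits immediately after word 5 ("sold").
Base order: Ken had sold which statue while Leila believed this architect ignored the module.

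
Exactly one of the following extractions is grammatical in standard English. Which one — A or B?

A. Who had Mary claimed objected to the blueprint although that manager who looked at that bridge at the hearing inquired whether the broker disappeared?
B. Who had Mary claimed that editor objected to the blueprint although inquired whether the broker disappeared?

A

In B, the wh-phrase is extracted from inside an adjunct island (introduced by "although"), which blocks movement.
In A, the extraction path crosses only that-complement boundaries, which are transparent.
So A is grammatical.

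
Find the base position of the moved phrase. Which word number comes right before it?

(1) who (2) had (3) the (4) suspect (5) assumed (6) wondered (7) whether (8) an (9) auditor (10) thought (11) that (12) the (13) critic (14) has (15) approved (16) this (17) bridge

5

The displaced element is "who" (word 1).
It is linked across 1 clause boundary (Ø).
It functions as the subject of "wondered", so the gap sits immediately after word 5 ("assumed").
Base order: The suspect had assumed who wondered whether an auditor thought that the critic has approved this bridge.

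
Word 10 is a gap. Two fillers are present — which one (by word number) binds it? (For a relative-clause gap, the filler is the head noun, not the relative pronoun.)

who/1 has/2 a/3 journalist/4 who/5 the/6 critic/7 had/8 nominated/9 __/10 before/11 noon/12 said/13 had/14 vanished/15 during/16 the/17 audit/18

4

The marked gap is inside the relative clause, the direct object of "nominated".
Its filler is the head noun "journalist" (via "who"), at word 4.
(The other dependency links word 1 to a gap after word 13.)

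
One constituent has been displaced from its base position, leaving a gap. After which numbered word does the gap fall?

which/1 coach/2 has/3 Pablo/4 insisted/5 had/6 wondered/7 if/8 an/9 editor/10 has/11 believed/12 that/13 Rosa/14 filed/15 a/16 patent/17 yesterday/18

The displaced element is "which coach" (word 2).
It is linked across 1 clause boundary (Ø).
It functions as the subject of "wondered", so the gap sits immediately after word 5 ("insisted").
Base order: Pablo has insisted that which coach had wondered if an editor has believed that Rosa filed a patent yesterday.

5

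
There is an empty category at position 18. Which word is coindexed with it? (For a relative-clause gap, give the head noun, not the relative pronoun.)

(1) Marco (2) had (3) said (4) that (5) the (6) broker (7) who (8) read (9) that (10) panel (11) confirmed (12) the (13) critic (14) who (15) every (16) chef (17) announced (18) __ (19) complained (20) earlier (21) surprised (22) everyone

13

The gap at 18 is the subject of "complained", inside a relative clause.
The relative pronoun is "who" (word 14); it is bound by the head noun immediately before it.
Its filler is the head noun "critic", at word 13.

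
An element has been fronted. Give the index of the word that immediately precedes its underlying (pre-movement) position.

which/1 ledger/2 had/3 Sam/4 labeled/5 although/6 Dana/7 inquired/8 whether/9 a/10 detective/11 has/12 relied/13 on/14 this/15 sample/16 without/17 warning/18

5

The displaced element is "which ledger" (word 2).
It functions as the direct object of "labeled", so the gap sits immediately after word 5 ("labeled").
Base order: Sam had labeled which ledger although Dana inquired whether a detective has relied on this sample without warning.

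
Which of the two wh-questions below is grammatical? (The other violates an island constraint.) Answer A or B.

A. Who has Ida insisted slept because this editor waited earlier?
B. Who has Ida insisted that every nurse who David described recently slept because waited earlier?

A

In B, the wh-phrase is extracted from inside an adjunct island (introduced by "because"), which blocks movement.
In A, the extraction path crosses only that-complement boundaries, which are transparent.
So A is grammatical.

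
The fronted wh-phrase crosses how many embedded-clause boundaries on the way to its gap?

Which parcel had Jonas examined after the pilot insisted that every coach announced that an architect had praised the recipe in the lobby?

0

"which parcel" originates inside the matrix clause — no clause boundary is crossed.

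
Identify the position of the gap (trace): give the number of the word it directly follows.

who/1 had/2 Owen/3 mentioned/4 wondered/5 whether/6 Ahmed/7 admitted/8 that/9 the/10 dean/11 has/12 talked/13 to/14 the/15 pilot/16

4

The displaced element is "who" (word 1).
It is linked across 1 clause boundary (Ø).
It functions as the subject of "wondered", so the gap sits immediately after word 4 ("mentioned").
Base order: Owen had mentioned that who wondered whether Ahmed admitted that the dean has talked to the pilot.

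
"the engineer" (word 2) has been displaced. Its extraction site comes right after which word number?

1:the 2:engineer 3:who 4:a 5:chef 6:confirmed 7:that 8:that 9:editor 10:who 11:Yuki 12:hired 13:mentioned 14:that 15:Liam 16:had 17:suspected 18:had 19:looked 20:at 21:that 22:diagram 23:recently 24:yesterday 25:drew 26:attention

17

The displaced element is "the engineer" (word 2).
It is linked across 3 clause boundaries (that → that → Ø).
It functions as the subject of "looked", so the gap sits immediately after word 17 ("suspected").
Base order: A chef confirmed that that editor who Yuki hired mentioned that Liam had suspected that the engineer had looked at that diagram recently yesterday.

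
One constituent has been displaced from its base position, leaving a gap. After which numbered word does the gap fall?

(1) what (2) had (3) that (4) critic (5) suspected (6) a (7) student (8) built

The displaced element is "what" (word 1).
It is linked across 1 clause boundary (Ø).
It functions as the direct object of "built", so the gap sits immediately after word 8 ("built").
Base order: That critic had suspected a student built what.

8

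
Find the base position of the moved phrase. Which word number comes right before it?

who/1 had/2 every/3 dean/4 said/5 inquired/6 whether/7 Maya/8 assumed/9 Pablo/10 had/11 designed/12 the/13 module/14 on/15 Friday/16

The displaced element is "who" (word 1).
It is linked across 1 clause boundary (Ø).
It functions as the subject of "inquired", so the gap sits immediately after word 5 ("said").
Base order: Every dean had said who inquired whether Maya assumed Pablo had designed the module on Friday.

5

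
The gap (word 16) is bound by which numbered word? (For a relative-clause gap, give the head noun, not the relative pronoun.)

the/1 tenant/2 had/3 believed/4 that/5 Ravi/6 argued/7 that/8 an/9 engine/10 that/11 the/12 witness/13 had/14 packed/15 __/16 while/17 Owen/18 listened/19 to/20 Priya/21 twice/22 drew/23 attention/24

10

The gap at 16 is the object of "packed", inside a relative clause.
The relative pronoun is "that" (word 11); it is bound by the head noun immediately before it.
Its filler is the head noun "engine", at word 10.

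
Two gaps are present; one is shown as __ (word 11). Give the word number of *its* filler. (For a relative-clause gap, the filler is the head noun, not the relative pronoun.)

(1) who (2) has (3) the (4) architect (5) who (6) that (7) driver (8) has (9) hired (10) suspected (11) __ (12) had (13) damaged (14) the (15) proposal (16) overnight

The marked gap is the subject of "damaged".
Its filler is the fronted wh-phrase "who", at word 1.
(The other dependency links word 4 to a gap after word 9.)

1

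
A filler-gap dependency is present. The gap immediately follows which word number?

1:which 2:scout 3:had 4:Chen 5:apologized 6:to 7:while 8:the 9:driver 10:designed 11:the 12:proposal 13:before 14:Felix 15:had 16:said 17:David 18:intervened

The displaced element is "which scout" (word 2).
It functions as the object of the preposition "to" of "apologized", so the gap sits immediately after word 6 ("to").
Base order: Chen had apologized to which scout while the driver designed the proposal before Felix had said David intervened.

6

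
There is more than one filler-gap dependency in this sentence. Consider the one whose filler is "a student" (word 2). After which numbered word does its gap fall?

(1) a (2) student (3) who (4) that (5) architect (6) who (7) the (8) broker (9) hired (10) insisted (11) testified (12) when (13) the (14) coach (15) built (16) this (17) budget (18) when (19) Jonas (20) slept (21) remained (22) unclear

The displaced element is "a student" (word 2).
It is linked across 1 clause boundary (Ø).
It functions as the subject of "testified", so the gap sits immediately after word 10 ("insisted").
Base order: That architect who the broker hired insisted that a student testified when the coach built this budget when Jonas slept.

10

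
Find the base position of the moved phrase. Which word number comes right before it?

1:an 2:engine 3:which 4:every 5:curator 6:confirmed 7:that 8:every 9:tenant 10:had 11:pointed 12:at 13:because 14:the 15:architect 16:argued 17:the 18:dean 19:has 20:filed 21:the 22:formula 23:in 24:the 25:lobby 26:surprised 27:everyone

The displaced element is "an engine" (word 2).
It is linked across 1 clause boundary (that).
It functions as the object of the preposition "at" of "pointed", so the gap sits immediately after word 12 ("at").
Base order: Every curator confirmed that every tenant had pointed at an engine because the architect argued the dean has filed the formula in the lobby.

12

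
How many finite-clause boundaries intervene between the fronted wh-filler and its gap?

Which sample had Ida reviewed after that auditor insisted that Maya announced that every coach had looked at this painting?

0

"which sample" originates inside the matrix clause — no clause boundary is crossed.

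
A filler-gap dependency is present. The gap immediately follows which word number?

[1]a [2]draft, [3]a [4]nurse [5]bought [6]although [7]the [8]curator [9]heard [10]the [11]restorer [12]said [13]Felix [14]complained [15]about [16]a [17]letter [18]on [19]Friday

5

The displaced element is "a draft" (word 2).
It functions as the direct object of "bought", so the gap sits immediately after word 5 ("bought").
Base order: A nurse bought a draft although the curator heard the restorer said Felix complained about a letter on Friday.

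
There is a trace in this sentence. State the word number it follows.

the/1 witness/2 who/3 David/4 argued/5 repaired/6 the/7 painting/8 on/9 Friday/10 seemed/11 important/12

5

The displaced element is "the witness" (word 2).
It is linked across 1 clause boundary (Ø).
It functions as the subject of "repaired", so the gap sits immediately after word 5 ("argued").
Base order: David argued the witness repaired the painting on Friday.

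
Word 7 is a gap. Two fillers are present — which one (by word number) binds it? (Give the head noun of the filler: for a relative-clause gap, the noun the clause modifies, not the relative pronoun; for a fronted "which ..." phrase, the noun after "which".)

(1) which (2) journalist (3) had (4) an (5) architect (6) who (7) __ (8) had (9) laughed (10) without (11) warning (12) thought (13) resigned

The marked gap is inside the relative clause, the subject of "laughed".
Its filler is the head noun "architect" (via "who"), at word 5.
(The other dependency links word 2 to a gap after word 12.)

5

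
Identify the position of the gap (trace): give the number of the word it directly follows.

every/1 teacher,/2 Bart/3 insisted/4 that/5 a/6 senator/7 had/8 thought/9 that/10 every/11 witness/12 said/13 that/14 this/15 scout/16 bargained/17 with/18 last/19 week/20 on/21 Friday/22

The displaced element is "every teacher" (word 2).
It is linked across 3 clause boundaries (that → that → that).
It functions as the object of the preposition "with" of "bargained", so the gap sits immediately after word 18 ("with").
Base order: Bart insisted that a senator had thought that every witness said that this scout bargained with every teacher last week on Friday.

18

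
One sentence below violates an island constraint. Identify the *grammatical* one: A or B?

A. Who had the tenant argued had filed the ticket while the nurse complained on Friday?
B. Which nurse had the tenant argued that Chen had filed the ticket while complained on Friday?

In B, the wh-phrase is extracted from inside an adjunct island (introduced by "while"), which blocks movement.
In A, the extraction path crosses only that-complement boundaries, which are transparent.
So A is grammatical.

A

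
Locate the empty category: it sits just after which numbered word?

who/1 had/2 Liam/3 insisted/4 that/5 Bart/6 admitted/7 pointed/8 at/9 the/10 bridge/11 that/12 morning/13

7

The displaced element is "who" (word 1).
It is linked across 2 clause boundaries (that → Ø).
It functions as the subject of "pointed", so the gap sits immediately after word 7 ("admitted").
Base order: Liam had insisted that Bart admitted that who pointed at the bridge that morning.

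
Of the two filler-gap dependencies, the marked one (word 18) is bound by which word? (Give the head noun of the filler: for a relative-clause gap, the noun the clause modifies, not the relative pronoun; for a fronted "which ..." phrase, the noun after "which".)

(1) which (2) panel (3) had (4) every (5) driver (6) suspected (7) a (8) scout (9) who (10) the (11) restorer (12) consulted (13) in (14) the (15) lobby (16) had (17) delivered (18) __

The marked gap is the direct object of "delivered".
Its filler is the fronted wh-phrase "which panel", at word 2.
(The other dependency links word 8 to a gap after word 12.)

2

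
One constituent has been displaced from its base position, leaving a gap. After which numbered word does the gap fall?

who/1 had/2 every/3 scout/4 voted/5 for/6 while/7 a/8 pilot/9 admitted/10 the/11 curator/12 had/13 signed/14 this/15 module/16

The displaced element is "who" (word 1).
It functions as the object of the preposition "for" of "voted", so the gap sits immediately after word 6 ("for").
Base order: Every scout had voted for who while a pilot admitted the curator had signed this module.

6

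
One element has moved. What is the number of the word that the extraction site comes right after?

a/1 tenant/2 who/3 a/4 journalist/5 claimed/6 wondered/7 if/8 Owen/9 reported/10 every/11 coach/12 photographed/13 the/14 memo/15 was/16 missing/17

6

The displaced element is "a tenant" (word 2).
It is linked across 1 clause boundary (Ø).
It functions as the subject of "wondered", so the gap sits immediately after word 6 ("claimed").
Base order: A journalist claimed a tenant wondered if Owen reported every coach photographed the memo.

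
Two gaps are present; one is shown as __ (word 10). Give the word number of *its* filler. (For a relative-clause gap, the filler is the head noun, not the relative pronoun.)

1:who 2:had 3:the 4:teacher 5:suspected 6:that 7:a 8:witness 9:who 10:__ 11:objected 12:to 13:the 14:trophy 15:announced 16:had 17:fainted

The marked gap is inside the relative clause, the subject of "objected".
Its filler is the head noun "witness" (via "who"), at word 8.
(The other dependency links word 1 to a gap after word 15.)

8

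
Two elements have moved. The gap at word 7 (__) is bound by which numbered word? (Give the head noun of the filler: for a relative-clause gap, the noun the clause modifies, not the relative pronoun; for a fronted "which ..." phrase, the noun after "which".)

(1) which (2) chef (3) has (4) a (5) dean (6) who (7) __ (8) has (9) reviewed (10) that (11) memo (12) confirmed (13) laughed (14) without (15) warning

5

The marked gap is inside the relative clause, the subject of "reviewed".
Its filler is the head noun "dean" (via "who"), at word 5.
(The other dependency links word 2 to a gap after word 12.)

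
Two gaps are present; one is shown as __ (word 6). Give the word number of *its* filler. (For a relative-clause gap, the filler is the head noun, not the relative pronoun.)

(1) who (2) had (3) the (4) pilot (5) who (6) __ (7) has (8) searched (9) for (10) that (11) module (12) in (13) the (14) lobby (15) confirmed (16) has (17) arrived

4

The marked gap is inside the relative clause, the subject of "searched".
Its filler is the head noun "pilot" (via "who"), at word 4.
(The other dependency links word 1 to a gap after word 15.)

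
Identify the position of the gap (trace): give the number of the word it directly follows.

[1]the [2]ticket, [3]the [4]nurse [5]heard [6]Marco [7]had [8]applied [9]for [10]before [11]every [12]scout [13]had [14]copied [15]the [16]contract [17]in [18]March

9

The displaced element is "the ticket" (word 2).
It is linked across 1 clause boundary (Ø).
It functions as the object of the preposition "for" of "applied", so the gap sits immediately after word 9 ("for").
Base order: The nurse heard Marco had applied for the ticket before every scout had copied the contract in March.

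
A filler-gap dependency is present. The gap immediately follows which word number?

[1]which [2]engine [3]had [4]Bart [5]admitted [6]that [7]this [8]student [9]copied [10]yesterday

The displaced element is "which engine" (word 2).
It is linked across 1 clause boundary (that).
It functions as the direct object of "copied", so the gap sits immediately after word 9 ("copied").
Base order: Bart had admitted that this student copied which engine yesterday.

9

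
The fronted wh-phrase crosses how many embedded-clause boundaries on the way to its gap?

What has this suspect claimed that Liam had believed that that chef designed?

2

"what" is extracted from the object of "designed".
Boundaries crossed, outermost first: [that], [that] — 2 in total.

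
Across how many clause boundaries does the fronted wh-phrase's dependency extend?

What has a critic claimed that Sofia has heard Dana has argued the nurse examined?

3

"what" is extracted from the object of "examined".
Boundaries crossed, outermost first: [that], [Ø], [Ø] — 3 in total.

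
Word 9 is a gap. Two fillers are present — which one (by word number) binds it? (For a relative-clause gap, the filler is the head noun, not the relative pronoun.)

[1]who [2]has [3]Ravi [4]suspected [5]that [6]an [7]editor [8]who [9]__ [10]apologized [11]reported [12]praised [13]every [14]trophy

The marked gap is inside the relative clause, the subject of "apologized".
Its filler is the head noun "editor" (via "who"), at word 7.
(The other dependency links word 1 to a gap after word 11.)

7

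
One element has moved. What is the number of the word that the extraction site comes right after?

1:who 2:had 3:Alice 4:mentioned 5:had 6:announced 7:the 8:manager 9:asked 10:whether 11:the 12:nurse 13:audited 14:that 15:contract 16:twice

4

The displaced element is "who" (word 1).
It is linked across 1 clause boundary (Ø).
It functions as the subject of "announced", so the gap sits immediately after word 4 ("mentioned").
Base order: Alice had mentioned that who had announced the manager asked whether the nurse audited that contract twice.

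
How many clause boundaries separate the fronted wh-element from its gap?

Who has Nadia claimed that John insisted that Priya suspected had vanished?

"who" is extracted from the subject of "vanished".
Boundaries crossed, outermost first: [that], [that], [Ø] — 3 in total.

3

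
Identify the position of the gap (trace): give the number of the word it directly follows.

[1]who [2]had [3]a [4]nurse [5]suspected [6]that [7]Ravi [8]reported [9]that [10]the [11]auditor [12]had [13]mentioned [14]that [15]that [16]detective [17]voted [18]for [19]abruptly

18

The displaced element is "who" (word 1).
It is linked across 3 clause boundaries (that → that → that).
It functions as the object of the preposition "for" of "voted", so the gap sits immediately after word 18 ("for").
Base order: A nurse had suspected that Ravi reported that the auditor had mentioned that that detective voted for who abruptly.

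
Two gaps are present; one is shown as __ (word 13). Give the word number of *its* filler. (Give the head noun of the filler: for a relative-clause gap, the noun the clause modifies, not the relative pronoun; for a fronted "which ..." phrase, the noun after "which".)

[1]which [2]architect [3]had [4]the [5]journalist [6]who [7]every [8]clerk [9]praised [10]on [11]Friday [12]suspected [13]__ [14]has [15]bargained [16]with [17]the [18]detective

2

The marked gap is the subject of "bargained".
Its filler is the fronted wh-phrase "which architect", at word 2.
(The other dependency links word 5 to a gap after word 9.)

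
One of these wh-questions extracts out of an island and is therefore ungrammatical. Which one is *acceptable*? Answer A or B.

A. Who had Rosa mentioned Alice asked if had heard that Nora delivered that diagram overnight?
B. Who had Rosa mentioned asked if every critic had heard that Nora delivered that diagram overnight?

In A, the wh-phrase is extracted from inside a wh-island (introduced by "if"), which blocks movement.
In B, the extraction path crosses only that-complement boundaries, which are transparent.
So B is grammatical.

B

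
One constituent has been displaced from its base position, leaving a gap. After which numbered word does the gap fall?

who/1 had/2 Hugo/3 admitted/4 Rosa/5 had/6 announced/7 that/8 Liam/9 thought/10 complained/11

10

The displaced element is "who" (word 1).
It is linked across 3 clause boundaries (Ø → that → Ø).
It functions as the subject of "complained", so the gap sits immediately after word 10 ("thought").
Base order: Hugo had admitted Rosa had announced that Liam thought who complained.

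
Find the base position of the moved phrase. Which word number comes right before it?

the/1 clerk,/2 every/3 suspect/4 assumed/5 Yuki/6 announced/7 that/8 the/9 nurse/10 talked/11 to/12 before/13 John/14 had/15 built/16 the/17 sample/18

The displaced element is "the clerk" (word 2).
It is linked across 2 clause boundaries (Ø → that).
It functions as the object of the preposition "to" of "talked", so the gap sits immediately after word 12 ("to").
Base order: Every suspect assumed Yuki announced that the nurse talked to the clerk before John had built the sample.

12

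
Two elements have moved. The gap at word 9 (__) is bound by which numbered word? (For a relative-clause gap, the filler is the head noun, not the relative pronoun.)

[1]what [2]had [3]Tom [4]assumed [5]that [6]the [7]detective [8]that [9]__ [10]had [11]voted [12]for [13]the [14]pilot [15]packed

The marked gap is inside the relative clause, the subject of "voted".
Its filler is the head noun "detective" (via "that"), at word 7.
(The other dependency links word 1 to a gap after word 15.)

7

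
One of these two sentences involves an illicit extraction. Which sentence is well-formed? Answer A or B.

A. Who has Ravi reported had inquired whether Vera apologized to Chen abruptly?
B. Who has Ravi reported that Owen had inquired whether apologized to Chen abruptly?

In B, the wh-phrase is extracted from inside a wh-island (introduced by "whether"), which blocks movement.
In A, the extraction path crosses only that-complement boundaries, which are transparent.
So A is grammatical.

A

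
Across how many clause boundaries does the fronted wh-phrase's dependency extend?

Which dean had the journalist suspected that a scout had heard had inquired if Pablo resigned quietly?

2

"which dean" is extracted from the subject of "inquired".
Boundaries crossed, outermost first: [that], [Ø] — 2 in total.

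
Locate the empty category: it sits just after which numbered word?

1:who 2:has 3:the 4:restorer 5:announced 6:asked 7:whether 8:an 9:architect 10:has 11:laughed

The displaced element is "who" (word 1).
It is linked across 1 clause boundary (Ø).
It functions as the subject of "asked", so the gap sits immediately after word 5 ("announced").
Base order: The restorer has announced that who asked whether an architect has laughed.

5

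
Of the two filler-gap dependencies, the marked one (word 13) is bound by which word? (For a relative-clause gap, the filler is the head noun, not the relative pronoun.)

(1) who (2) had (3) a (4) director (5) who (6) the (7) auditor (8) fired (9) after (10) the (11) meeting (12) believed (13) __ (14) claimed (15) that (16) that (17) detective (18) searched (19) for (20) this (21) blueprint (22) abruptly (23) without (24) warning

1

The marked gap is the subject of "claimed".
Its filler is the fronted wh-phrase "who", at word 1.
(The other dependency links word 4 to a gap after word 8.)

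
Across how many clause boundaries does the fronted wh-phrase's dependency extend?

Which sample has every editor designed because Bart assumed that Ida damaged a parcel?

0

"which sample" originates inside the matrix clause — no clause boundary is crossed.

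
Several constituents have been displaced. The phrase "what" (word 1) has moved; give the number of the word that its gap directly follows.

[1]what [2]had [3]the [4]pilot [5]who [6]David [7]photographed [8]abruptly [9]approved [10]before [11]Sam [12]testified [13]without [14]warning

9

The displaced element is "what" (word 1).
It functions as the direct object of "approved", so the gap sits immediately after word 9 ("approved").
Base order: The pilot who David photographed abruptly had approved what before Sam testified without warning.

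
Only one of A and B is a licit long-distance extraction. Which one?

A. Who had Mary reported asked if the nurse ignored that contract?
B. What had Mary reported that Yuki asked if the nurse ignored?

In B, the wh-phrase is extracted from inside a wh-island (introduced by "if"), which blocks movement.
In A, the extraction path crosses only that-complement boundaries, which are transparent.
So A is grammatical.

A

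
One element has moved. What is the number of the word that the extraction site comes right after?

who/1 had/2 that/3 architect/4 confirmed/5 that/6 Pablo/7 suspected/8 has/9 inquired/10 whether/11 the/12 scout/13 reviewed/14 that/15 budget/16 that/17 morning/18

The displaced element is "who" (word 1).
It is linked across 2 clause boundaries (that → Ø).
It functions as the subject of "inquired", so the gap sits immediately after word 8 ("suspected").
Base order: That architect had confirmed that Pablo suspected that who has inquired whether the scout reviewed that budget that morning.

8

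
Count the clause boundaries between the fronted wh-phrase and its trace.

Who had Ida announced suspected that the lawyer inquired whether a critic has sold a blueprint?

"who" is extracted from the subject of "suspected".
Boundaries crossed, outermost first: [Ø] — 1 in total.

1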